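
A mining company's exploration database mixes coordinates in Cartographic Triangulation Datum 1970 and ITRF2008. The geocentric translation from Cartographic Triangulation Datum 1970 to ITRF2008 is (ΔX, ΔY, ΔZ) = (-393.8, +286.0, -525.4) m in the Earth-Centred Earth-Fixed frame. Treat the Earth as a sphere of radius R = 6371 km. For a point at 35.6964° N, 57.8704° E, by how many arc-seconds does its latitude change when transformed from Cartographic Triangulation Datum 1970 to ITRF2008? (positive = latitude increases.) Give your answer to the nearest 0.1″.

sin φ = 0.583490, cos φ = 0.812120, sin λ = 0.846847, cos λ = 0.531836.
North component: ΔN = −sin φ cos λ·ΔX − sin φ sin λ·ΔY + cos φ·ΔZ = −(0.583490)(0.531836)(-393.8) − (0.583490)(0.846847)(286.0) + (0.812120)(-525.4) = -445.80 m.
1° of latitude spans πR/180 = 111195 m, so Δφ = -445.80 / 111195 × 3600 = -14.433″.

Δφ = -14.4″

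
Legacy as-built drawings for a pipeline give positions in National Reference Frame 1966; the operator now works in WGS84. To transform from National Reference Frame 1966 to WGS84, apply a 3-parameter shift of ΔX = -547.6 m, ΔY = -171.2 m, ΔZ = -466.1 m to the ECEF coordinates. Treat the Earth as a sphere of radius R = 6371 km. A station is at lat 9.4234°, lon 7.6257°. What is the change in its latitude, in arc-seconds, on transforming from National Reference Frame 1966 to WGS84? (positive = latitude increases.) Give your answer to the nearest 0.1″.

sin φ = 0.163729, cos φ = 0.986505, sin λ = 0.132701, cos λ = 0.991156.
North component: ΔN = −sin φ cos λ·ΔX − sin φ sin λ·ΔY + cos φ·ΔZ = −(0.163729)(0.991156)(-547.6) − (0.163729)(0.132701)(-171.2) + (0.986505)(-466.1) = -367.23 m.
1° of latitude spans πR/180 = 111195 m, so Δφ = -367.23 / 111195 × 3600 = -11.889″.

Δφ = -11.9″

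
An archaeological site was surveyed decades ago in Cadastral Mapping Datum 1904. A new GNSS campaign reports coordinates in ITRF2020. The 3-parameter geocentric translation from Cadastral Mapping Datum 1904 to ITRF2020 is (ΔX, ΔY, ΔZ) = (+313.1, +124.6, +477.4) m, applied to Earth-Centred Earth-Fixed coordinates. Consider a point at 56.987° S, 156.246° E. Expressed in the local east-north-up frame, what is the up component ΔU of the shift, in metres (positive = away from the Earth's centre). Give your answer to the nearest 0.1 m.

ΔU = -529.1 m

The local up (radial) axis is (cos φ cos λ, cos φ sin λ, sin φ), giving ΔU = -156.135 + 27.345 − 400.322 = -529.11 m.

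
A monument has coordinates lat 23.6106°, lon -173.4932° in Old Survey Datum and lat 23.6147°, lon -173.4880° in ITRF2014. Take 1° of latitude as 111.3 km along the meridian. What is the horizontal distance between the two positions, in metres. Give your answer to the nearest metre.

700 m

Δφ = 23.6147° − 23.6106° = +0.0041°; Δλ = -173.4880° − -173.4932° = +0.0052°.
ΔN = Δφ × 111300 = 456.3 m; ΔE = Δλ × 111300 × cos(23.6106°) = +0.0052 × 111300 × 0.916289 = 530.3 m.
Distance = √(ΔE² + ΔN²) = √(530.3² + 456.3²) = 699.6 m.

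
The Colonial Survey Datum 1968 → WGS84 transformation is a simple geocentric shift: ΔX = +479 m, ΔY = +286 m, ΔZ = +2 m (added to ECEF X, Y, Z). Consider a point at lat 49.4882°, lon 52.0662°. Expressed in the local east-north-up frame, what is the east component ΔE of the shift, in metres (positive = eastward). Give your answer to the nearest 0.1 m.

ΔE = -202.0 m

At φ = 49.4882°, λ = 52.0662°: sin φ = 0.760272, cos φ = 0.649605, sin λ = 0.788722, cos λ = 0.614751.
ΔE = −sin λ·ΔX + cos λ·ΔY = −(0.788722)·(479) + (0.614751)·(286) = -201.98 m.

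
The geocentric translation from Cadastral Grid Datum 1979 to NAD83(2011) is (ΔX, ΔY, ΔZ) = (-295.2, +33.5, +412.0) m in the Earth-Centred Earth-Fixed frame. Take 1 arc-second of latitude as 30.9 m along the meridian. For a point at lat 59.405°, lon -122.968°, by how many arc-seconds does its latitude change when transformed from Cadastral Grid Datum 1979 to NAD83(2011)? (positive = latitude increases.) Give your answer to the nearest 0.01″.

sin φ = 0.860786, cos φ = 0.508966, sin λ = -0.838975, cos λ = -0.544171.
North component: ΔN = −sin φ cos λ·ΔX − sin φ sin λ·ΔY + cos φ·ΔZ = −(0.860786)(-0.544171)(-295.2) − (0.860786)(-0.838975)(33.5) + (0.508966)(412.0) = 95.61 m.
1° of latitude spans 3600 × 30.90 = 111240 m, so Δφ = 95.61 / 111240 × 3600 = 3.094″.

Δφ = 3.09″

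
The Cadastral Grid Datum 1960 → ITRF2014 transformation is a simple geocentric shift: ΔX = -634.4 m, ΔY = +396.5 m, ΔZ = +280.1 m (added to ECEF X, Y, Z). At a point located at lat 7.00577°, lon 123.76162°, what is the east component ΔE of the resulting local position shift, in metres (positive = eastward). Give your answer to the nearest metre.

At φ = 7.00577°, λ = 123.76162°: sin φ = 0.121969, cos φ = 0.992534, sin λ = 0.831357, cos λ = -0.555739.
ΔE = −sin λ·ΔX + cos λ·ΔY = −(0.831357)·(-634.4) + (-0.555739)·(396.5) = 307.06 m.

ΔE = 307 m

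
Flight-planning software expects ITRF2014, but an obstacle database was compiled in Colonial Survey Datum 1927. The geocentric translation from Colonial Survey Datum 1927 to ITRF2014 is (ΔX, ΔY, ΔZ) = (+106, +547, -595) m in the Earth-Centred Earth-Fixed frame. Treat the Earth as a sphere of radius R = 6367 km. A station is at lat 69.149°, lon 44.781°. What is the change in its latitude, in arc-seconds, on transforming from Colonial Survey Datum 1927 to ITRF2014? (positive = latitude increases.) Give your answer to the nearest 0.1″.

sin φ = 0.934509, cos φ = 0.355939, sin λ = 0.704399, cos λ = 0.709804.
North component: ΔN = −sin φ cos λ·ΔX − sin φ sin λ·ΔY + cos φ·ΔZ = −(0.934509)(0.709804)(106) − (0.934509)(0.704399)(547) + (0.355939)(-595) = -642.17 m.
1° of latitude spans πR/180 = 111125 m, so Δφ = -642.17 / 111125 × 3600 = -20.804″.

Δφ = -20.8″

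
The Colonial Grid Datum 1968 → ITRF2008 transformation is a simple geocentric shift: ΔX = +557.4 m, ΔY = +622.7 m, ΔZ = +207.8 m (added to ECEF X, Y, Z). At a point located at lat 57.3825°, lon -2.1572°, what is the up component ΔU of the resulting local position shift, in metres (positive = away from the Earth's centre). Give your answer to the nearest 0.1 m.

The local up (radial) axis is (cos φ cos λ, cos φ sin λ, sin φ), giving ΔU = 300.241 − 12.634 + 175.027 = 462.63 m.

ΔU = 462.6 m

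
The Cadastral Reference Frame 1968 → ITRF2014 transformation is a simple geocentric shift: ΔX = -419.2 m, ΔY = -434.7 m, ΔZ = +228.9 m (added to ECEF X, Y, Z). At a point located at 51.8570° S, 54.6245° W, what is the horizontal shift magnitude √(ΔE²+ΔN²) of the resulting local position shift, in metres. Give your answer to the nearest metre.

636 m

At φ = -51.8570°, λ = -54.6245°: sin φ = -0.786472, cos φ = 0.617626, sin λ = -0.815375, cos λ = 0.578933.
ΔE = −sin λ·ΔX + cos λ·ΔY = −(-0.815375)·(-419.2) + (0.578933)·(-434.7) = -593.47 m.
ΔN = −sin φ cos λ·ΔX − sin φ sin λ·ΔY + cos φ·ΔZ = −(-0.786472)(0.578933)(-419.2) − (-0.786472)(-0.815375)(-434.7) + (0.617626)(228.9) = 229.27 m.
Horizontal magnitude = √(ΔE² + ΔN²) = √((-593.47)² + 229.27²) = 636.21 m.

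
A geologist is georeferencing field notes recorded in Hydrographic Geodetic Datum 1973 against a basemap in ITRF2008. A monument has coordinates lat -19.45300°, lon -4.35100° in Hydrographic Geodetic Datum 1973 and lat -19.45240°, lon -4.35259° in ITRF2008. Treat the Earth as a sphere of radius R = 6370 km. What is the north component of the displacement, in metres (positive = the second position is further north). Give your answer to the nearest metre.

ΔN = 67 m

Δφ = -19.45240° − -19.45300° = +0.00060°; Δλ = -4.35259° − -4.35100° = -0.00159°.
1° along a meridian = πR/180 = 111177 m.
ΔN = Δφ × 111177 = 66.7 m; ΔE = Δλ × 111177 × cos(-19.45300°) = -0.00159 × 111177 × 0.942915 = -166.7 m.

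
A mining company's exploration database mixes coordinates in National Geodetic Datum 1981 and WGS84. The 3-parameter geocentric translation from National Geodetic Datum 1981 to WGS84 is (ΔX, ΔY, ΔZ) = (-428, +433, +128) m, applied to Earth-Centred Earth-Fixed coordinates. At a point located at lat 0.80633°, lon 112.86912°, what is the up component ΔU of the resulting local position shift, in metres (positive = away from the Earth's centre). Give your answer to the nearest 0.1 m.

At φ = 0.80633°, λ = 112.86912°: sin φ = 0.014073, cos φ = 0.999901, sin λ = 0.921395, cos λ = -0.388627.
ΔU = cos φ cos λ·ΔX + cos φ sin λ·ΔY + sin φ·ΔZ = (0.999901)(-0.388627)(-428) + (0.999901)(0.921395)(433) + (0.014073)(128) = 567.04 m.

ΔU = 567.0 m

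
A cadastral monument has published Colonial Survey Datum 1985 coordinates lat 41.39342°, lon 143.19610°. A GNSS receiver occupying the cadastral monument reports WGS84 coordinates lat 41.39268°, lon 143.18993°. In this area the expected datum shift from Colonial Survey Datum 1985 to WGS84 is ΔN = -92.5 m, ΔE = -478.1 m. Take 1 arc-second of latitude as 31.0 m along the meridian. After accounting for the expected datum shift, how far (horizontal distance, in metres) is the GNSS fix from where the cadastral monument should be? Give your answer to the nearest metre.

Observed coordinate differences: Δφ = -0.00074°, Δλ = -0.00617°.
Converting to metres (1° lat = 111600 m, cos φ = 0.750187): observed ΔN = -82.6 m, observed ΔE = -516.6 m.
Subtracting the expected shift leaves a residual of -82.6 − (-92.5) = 9.9 m north and -516.6 − (-478.1) = -38.5 m east.
Residual distance = √(9.9² + (-38.5)²) = 39.7 m.

40 m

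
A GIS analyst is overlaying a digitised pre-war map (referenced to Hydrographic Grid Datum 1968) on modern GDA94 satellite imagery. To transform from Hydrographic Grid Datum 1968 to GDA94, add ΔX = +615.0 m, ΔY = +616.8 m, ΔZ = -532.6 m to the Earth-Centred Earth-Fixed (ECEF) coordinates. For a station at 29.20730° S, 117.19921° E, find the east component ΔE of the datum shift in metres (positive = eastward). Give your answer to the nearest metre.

At φ = -29.20730°, λ = 117.19921°: sin φ = -0.487971, cos φ = 0.872860, sin λ = 0.889423, cos λ = -0.457086.
ΔE = −sin λ·ΔX + cos λ·ΔY = −(0.889423)·(615.0) + (-0.457086)·(616.8) = -828.93 m.

ΔE = -829 m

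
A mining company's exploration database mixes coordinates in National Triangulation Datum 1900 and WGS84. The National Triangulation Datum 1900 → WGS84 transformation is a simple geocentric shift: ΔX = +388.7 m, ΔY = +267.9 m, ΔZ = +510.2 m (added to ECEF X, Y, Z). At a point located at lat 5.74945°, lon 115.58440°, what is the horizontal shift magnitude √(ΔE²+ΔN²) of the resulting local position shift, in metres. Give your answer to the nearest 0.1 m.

683.9 m

The local east axis at (φ, λ) is (−sin λ, cos λ, 0), so ΔE = −sin(115.58440°)·388.7 + cos(115.58440°)·267.9 = -466.28 m.
The local north axis is (−sin φ cos λ, −sin φ sin λ, cos φ), giving ΔN = 16.816 − 24.206 + 507.633 = 500.24 m.
Horizontal magnitude = √(ΔE² + ΔN²) = √((-466.28)² + 500.24²) = 683.86 m.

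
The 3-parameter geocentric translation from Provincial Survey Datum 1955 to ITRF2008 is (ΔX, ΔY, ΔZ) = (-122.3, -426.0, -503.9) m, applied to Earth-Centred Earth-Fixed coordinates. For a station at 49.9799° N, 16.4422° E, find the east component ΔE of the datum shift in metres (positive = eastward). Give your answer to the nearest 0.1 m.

ΔE = -374.0 m

The local east axis at (φ, λ) is (−sin λ, cos λ, 0), so ΔE = −sin(16.4422°)·(-122.3) + cos(16.4422°)·(-426.0) = -373.96 m.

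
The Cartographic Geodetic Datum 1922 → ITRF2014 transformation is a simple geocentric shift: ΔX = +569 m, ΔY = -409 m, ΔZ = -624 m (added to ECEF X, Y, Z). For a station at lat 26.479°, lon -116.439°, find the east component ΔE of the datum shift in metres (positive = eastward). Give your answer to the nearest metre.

The local east axis at (φ, λ) is (−sin λ, cos λ, 0), so ΔE = −sin(-116.439°)·569 + cos(-116.439°)·(-409) = 691.59 m.

ΔE = 692 m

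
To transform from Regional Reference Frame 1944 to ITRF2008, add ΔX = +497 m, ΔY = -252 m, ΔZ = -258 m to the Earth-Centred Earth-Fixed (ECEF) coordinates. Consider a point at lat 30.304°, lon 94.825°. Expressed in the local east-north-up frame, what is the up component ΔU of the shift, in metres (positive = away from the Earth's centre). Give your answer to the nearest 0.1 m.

At φ = 30.304°, λ = 94.825°: sin φ = 0.504588, cos φ = 0.863360, sin λ = 0.996456, cos λ = -0.084113.
ΔU = cos φ cos λ·ΔX + cos φ sin λ·ΔY + sin φ·ΔZ = (0.863360)(-0.084113)(497) + (0.863360)(0.996456)(-252) + (0.504588)(-258) = -383.07 m.

ΔU = -383.1 m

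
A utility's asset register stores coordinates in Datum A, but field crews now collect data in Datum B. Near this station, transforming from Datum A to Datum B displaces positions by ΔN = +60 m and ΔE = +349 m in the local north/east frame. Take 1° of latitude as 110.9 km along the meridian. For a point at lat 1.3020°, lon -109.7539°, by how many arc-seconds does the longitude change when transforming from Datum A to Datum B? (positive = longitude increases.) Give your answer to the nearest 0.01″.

Δλ = 11.33″

At latitude 1.3020°, cos φ = 0.999742.
1° of longitude at this latitude = 110.9 × cos φ = 110.87 km, so Δλ = 349.0 / 110871.4 = 0.0031478° = 11.332″.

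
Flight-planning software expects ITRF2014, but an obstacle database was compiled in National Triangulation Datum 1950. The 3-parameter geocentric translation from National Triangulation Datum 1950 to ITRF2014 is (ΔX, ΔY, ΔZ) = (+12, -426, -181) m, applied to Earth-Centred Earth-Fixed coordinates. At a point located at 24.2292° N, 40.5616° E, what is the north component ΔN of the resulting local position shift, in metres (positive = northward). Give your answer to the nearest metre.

The local north axis is (−sin φ cos λ, −sin φ sin λ, cos φ), giving ΔN = -3.741 + 113.683 − 165.056 = -55.11 m.

ΔN = -55 m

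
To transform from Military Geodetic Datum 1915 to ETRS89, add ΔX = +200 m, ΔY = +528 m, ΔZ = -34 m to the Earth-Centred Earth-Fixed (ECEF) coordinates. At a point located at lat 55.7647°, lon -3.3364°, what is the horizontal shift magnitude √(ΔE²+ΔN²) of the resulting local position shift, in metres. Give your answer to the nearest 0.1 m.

The local east axis at (φ, λ) is (−sin λ, cos λ, 0), so ΔE = −sin(-3.3364°)·200 + cos(-3.3364°)·528 = 538.74 m.
The local north axis is (−sin φ cos λ, −sin φ sin λ, cos φ), giving ΔN = -165.067 + 25.404 − 19.128 = -158.79 m.
Horizontal magnitude = √(ΔE² + ΔN²) = √(538.74² + (-158.79)²) = 561.66 m.

561.7 m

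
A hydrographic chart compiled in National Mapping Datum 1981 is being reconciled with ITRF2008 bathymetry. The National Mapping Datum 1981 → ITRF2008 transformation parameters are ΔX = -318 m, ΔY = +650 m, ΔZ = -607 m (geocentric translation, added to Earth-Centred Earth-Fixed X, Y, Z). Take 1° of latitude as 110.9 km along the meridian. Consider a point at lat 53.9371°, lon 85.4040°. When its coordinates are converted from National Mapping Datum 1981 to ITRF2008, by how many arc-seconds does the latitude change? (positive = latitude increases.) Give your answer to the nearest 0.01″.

sin φ = 0.808371, cos φ = 0.588673, sin λ = 0.996784, cos λ = 0.080129.
North component: ΔN = −sin φ cos λ·ΔX − sin φ sin λ·ΔY + cos φ·ΔZ = −(0.808371)(0.080129)(-318) − (0.808371)(0.996784)(650) + (0.588673)(-607) = -860.48 m.
1° of latitude spans 110900 m, so Δφ = -860.48 / 110900 × 3600 = -27.933″.

Δφ = -27.93″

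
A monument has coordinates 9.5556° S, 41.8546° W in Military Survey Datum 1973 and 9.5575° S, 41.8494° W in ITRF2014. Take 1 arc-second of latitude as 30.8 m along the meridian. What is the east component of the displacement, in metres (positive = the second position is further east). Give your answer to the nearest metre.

ΔE = 569 m

Δφ = -9.5575° − -9.5556° = -0.0019°; Δλ = -41.8494° − -41.8546° = +0.0052°.
1° of latitude = 3600 × 30.80 = 110880 m.
ΔN = Δφ × 110880 = -210.7 m; ΔE = Δλ × 110880 × cos(-9.5556°) = +0.0052 × 110880 × 0.986125 = 568.6 m.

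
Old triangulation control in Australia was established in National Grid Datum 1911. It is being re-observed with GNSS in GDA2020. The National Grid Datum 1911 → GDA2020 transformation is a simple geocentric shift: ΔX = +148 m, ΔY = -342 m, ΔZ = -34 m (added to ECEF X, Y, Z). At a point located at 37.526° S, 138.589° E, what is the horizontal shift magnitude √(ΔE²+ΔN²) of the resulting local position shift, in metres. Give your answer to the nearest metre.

281 m

At φ = -37.526°, λ = 138.589°: sin φ = -0.609121, cos φ = 0.793077, sin λ = 0.661456, cos λ = -0.749984.
ΔE = −sin λ·ΔX + cos λ·ΔY = −(0.661456)·(148) + (-0.749984)·(-342) = 158.60 m.
ΔN = −sin φ cos λ·ΔX − sin φ sin λ·ΔY + cos φ·ΔZ = −(-0.609121)(-0.749984)(148) − (-0.609121)(0.661456)(-342) + (0.793077)(-34) = -232.37 m.
Horizontal magnitude = √(ΔE² + ΔN²) = √(158.60² + (-232.37)²) = 281.34 m.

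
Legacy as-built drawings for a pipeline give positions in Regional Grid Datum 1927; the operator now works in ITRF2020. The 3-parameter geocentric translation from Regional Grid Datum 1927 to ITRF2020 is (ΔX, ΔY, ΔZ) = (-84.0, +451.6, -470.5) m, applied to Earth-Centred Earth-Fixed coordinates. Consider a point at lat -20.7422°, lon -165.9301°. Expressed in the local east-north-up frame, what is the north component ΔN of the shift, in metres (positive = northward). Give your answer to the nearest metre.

ΔN = -450 m

At φ = -20.7422°, λ = -165.9301°: sin φ = -0.354164, cos φ = 0.935183, sin λ = -0.243105, cos λ = -0.970000.
ΔN = −sin φ cos λ·ΔX − sin φ sin λ·ΔY + cos φ·ΔZ = −(-0.354164)(-0.970000)(-84.0) − (-0.354164)(-0.243105)(451.6) + (0.935183)(-470.5) = -450.03 m.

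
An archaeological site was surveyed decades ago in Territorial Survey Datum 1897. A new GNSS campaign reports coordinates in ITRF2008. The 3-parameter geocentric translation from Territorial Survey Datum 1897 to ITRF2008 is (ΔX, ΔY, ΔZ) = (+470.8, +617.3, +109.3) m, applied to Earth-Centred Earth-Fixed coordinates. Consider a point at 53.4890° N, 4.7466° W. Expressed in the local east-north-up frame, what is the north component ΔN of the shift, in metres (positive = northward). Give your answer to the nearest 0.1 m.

The local north axis is (−sin φ cos λ, −sin φ sin λ, cos φ), giving ΔN = -377.104 + 41.056 + 65.031 = -271.02 m.

ΔN = -271.0 m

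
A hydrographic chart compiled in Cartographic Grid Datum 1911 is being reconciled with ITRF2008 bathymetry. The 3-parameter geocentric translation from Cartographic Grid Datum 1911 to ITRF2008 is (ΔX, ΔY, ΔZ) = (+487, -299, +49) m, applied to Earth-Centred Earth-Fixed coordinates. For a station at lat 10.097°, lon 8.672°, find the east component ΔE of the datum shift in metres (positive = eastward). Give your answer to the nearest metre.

ΔE = -369 m

At φ = 10.097°, λ = 8.672°: sin φ = 0.175315, cos φ = 0.984512, sin λ = 0.150778, cos λ = 0.988568.
ΔE = −sin λ·ΔX + cos λ·ΔY = −(0.150778)·(487) + (0.988568)·(-299) = -369.01 m.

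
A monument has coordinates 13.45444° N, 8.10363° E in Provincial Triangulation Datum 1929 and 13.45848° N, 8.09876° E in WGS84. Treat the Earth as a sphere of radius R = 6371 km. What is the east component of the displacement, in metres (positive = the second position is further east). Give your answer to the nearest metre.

ΔE = -527 m

Δφ = 13.45848° − 13.45444° = +0.00404°; Δλ = 8.09876° − 8.10363° = -0.00487°.
1° along a meridian = πR/180 = 111195 m.
ΔN = Δφ × 111195 = 449.2 m; ΔE = Δλ × 111195 × cos(13.45444°) = -0.00487 × 111195 × 0.972555 = -526.7 m.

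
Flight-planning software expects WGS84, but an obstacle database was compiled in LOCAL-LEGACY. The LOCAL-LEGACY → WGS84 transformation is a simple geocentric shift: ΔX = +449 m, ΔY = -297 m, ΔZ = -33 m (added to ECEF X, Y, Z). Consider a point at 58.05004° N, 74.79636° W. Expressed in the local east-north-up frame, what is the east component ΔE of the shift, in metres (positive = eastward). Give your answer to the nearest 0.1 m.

ΔE = 355.4 m

The local east axis at (φ, λ) is (−sin λ, cos λ, 0), so ΔE = −sin(-74.79636°)·449 + cos(-74.79636°)·(-297) = 355.40 m.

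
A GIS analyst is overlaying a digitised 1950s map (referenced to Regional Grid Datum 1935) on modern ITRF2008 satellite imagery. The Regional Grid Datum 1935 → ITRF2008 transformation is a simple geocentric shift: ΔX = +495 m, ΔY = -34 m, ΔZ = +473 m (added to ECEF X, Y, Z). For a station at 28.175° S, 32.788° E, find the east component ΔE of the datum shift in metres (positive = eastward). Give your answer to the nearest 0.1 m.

ΔE = -296.6 m

At φ = -28.175°, λ = 32.788°: sin φ = -0.472166, cos φ = 0.881510, sin λ = 0.541532, cos λ = 0.840680.
ΔE = −sin λ·ΔX + cos λ·ΔY = −(0.541532)·(495) + (0.840680)·(-34) = -296.64 m.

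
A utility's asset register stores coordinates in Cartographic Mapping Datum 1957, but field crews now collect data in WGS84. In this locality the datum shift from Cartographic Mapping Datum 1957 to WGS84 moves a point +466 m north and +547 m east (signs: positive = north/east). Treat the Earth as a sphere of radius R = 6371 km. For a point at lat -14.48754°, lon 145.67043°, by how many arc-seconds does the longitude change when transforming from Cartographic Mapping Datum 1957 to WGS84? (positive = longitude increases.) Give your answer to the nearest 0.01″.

At latitude -14.48754°, cos φ = 0.968202.
One radian of longitude at latitude φ spans R cos φ, so Δλ = ΔE / (R cos φ) = 547.0 / (6371000 × 0.968202) = 8.8678e-05 rad = 18.291″.

Δλ = 18.29″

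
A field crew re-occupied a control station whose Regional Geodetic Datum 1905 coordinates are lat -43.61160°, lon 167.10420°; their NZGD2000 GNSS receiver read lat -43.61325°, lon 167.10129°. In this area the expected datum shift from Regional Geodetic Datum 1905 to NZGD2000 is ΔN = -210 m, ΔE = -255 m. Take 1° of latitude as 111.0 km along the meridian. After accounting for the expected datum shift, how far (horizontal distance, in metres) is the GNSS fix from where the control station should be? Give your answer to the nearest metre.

34 m

Observed coordinate differences: Δφ = -0.00165°, Δλ = -0.00291°.
Converting to metres (1° lat = 111000 m, cos φ = 0.724032): observed ΔN = -183.1 m, observed ΔE = -233.9 m.
Subtracting the expected shift leaves a residual of -183.1 − (-210) = 26.9 m north and -233.9 − (-255) = 21.1 m east.
Residual distance = √(26.9² + 21.1²) = 34.2 m.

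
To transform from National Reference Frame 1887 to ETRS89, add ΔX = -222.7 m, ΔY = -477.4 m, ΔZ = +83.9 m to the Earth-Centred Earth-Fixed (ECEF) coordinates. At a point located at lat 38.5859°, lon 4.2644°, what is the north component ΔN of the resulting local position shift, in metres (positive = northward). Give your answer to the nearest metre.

ΔN = 226 m

At φ = 38.5859°, λ = 4.2644°: sin φ = 0.623687, cos φ = 0.781674, sin λ = 0.074359, cos λ = 0.997232.
ΔN = −sin φ cos λ·ΔX − sin φ sin λ·ΔY + cos φ·ΔZ = −(0.623687)(0.997232)(-222.7) − (0.623687)(0.074359)(-477.4) + (0.781674)(83.9) = 226.23 m.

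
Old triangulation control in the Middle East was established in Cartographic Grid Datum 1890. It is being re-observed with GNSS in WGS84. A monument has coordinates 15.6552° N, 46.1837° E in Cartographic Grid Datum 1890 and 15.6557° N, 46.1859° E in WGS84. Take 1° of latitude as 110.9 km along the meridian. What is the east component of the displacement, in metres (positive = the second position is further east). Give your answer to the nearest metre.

ΔE = 235 m

Δφ = 15.6557° − 15.6552° = +0.0005°; Δλ = 46.1859° − 46.1837° = +0.0022°.
ΔN = Δφ × 110900 = 55.4 m; ΔE = Δλ × 110900 × cos(15.6552°) = +0.0022 × 110900 × 0.962903 = 234.9 m.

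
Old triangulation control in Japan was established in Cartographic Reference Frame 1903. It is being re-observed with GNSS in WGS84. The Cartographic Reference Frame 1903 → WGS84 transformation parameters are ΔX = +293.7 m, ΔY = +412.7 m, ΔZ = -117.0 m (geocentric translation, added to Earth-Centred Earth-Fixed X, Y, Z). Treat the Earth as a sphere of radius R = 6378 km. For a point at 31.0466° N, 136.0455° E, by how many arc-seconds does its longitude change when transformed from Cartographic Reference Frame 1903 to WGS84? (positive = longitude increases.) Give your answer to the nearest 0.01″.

Δλ = -18.91″

sin φ = 0.515735, cos φ = 0.856748, sin λ = 0.694087, cos λ = -0.719891.
East component: ΔE = −sin λ·ΔX + cos λ·ΔY = −(0.694087)(293.7) + (-0.719891)(412.7) = -500.95 m.
1° of latitude spans πR/180 = 111317 m; at latitude φ, 1° of longitude spans that × cos φ = 95370.7 m, so Δλ = -500.95 / 95370.7 × 3600 = -18.910″.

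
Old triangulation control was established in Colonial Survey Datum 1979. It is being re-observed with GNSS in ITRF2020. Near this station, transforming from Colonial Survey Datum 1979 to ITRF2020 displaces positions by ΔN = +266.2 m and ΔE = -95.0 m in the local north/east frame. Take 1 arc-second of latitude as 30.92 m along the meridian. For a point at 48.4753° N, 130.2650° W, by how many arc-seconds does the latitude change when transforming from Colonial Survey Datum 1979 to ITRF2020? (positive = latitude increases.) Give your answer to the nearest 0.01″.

Δφ = 8.61″

1″ of latitude = 30.92 m, so Δφ = 266.2 / 30.92 = 8.609″.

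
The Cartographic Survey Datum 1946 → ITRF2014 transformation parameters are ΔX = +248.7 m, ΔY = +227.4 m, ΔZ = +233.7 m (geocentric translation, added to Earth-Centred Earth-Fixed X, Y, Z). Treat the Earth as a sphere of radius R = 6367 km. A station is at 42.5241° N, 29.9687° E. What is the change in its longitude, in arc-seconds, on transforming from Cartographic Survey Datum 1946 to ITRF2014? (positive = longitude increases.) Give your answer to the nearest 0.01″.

sin φ = 0.675900, cos φ = 0.736993, sin λ = 0.499527, cos λ = 0.866298.
East component: ΔE = −sin λ·ΔX + cos λ·ΔY = −(0.499527)(248.7) + (0.866298)(227.4) = 72.76 m.
1° of latitude spans πR/180 = 111125 m; at latitude φ, 1° of longitude spans that × cos φ = 81898.4 m, so Δλ = 72.76 / 81898.4 × 3600 = 3.198″.

Δλ = 3.20″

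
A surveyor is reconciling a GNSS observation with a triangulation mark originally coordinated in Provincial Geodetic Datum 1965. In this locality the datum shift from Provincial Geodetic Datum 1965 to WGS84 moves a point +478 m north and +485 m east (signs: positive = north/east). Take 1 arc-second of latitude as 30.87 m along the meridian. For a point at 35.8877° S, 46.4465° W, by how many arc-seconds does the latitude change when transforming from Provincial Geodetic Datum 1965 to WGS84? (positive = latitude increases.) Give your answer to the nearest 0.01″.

Δφ = 15.48″

1″ of latitude = 30.87 m, so Δφ = 478.0 / 30.87 = 15.484″.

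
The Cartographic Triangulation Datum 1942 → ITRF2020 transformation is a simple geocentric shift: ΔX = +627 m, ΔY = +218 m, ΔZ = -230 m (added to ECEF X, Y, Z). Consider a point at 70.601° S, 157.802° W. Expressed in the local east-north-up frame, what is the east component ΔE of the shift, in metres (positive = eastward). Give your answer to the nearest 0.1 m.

ΔE = 35.0 m

The local east axis at (φ, λ) is (−sin λ, cos λ, 0), so ΔE = −sin(-157.802°)·627 + cos(-157.802°)·218 = 35.04 m.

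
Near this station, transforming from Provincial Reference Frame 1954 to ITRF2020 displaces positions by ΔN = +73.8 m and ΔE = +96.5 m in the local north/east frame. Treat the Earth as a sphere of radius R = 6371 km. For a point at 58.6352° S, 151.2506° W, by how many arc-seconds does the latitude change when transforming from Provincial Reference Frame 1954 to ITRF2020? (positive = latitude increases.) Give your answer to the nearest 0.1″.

Δφ = 2.4″

On a sphere of radius R, 1 rad of latitude = R, so Δφ = ΔN / R = 73.8 / 6371000 = 1.1584e-05 rad = 2.389″.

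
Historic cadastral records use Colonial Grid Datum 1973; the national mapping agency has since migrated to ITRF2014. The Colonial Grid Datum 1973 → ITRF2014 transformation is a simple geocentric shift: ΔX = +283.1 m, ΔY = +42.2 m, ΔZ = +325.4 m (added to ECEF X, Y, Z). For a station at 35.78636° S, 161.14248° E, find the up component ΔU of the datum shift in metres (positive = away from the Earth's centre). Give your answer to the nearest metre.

The local up (radial) axis is (cos φ cos λ, cos φ sin λ, sin φ), giving ΔU = -217.325 + 11.065 − 190.282 = -396.54 m.

ΔU = -397 m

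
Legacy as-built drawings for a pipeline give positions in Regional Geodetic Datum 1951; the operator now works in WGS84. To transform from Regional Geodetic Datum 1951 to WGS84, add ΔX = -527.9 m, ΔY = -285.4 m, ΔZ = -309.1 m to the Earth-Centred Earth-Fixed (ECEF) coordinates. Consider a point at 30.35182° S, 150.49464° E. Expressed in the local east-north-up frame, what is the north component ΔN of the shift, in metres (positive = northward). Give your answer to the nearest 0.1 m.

The local north axis is (−sin φ cos λ, −sin φ sin λ, cos φ), giving ΔN = 232.157 − 71.027 − 266.734 = -105.60 m.

ΔN = -105.6 m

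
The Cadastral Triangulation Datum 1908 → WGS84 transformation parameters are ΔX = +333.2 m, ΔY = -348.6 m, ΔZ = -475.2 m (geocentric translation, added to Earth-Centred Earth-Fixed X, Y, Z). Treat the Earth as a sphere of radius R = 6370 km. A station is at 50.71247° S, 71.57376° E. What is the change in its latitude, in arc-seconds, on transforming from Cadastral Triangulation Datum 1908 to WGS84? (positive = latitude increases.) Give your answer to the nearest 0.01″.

Δφ = -15.39″

sin φ = -0.773978, cos φ = 0.633212, sin λ = 0.948731, cos λ = 0.316084.
North component: ΔN = −sin φ cos λ·ΔX − sin φ sin λ·ΔY + cos φ·ΔZ = −(-0.773978)(0.316084)(333.2) − (-0.773978)(0.948731)(-348.6) + (0.633212)(-475.2) = -475.36 m.
1° of latitude spans πR/180 = 111177 m, so Δφ = -475.36 / 111177 × 3600 = -15.393″.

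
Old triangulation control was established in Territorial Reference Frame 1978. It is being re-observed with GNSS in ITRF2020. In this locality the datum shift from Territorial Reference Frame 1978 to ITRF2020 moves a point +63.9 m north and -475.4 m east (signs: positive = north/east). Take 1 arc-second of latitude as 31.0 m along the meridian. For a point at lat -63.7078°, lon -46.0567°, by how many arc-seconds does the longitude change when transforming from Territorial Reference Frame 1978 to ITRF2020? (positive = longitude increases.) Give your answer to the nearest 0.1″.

Δλ = -34.6″

At latitude -63.7078°, cos φ = 0.442949.
1″ of longitude at this latitude = 31.00 × cos φ = 13.7314 m, so Δλ = -475.4 / 13.7314 = -34.621″.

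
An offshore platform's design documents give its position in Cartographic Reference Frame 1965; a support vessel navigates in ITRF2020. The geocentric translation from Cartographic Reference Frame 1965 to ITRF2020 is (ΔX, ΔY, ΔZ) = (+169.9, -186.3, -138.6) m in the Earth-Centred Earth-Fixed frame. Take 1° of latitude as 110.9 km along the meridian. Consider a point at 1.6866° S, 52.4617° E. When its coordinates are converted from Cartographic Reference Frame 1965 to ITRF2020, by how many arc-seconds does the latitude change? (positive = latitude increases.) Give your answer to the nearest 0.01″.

Δφ = -4.54″

sin φ = -0.029432, cos φ = 0.999567, sin λ = 0.792946, cos λ = 0.609292.
North component: ΔN = −sin φ cos λ·ΔX − sin φ sin λ·ΔY + cos φ·ΔZ = −(-0.029432)(0.609292)(169.9) − (-0.029432)(0.792946)(-186.3) + (0.999567)(-138.6) = -139.84 m.
1° of latitude spans 110900 m, so Δφ = -139.84 / 110900 × 3600 = -4.539″.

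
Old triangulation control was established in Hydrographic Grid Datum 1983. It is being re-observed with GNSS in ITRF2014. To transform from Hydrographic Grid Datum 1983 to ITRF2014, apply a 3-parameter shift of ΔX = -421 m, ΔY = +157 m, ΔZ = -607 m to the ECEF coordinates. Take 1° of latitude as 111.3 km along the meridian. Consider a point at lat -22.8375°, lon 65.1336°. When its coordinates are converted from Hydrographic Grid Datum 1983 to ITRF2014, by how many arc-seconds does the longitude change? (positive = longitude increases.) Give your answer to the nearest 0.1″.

Δλ = 15.7″

sin φ = -0.388119, cos φ = 0.921609, sin λ = 0.907291, cos λ = 0.420504.
East component: ΔE = −sin λ·ΔX + cos λ·ΔY = −(0.907291)(-421) + (0.420504)(157) = 447.99 m.
1° of latitude spans 111300 m; at latitude φ, 1° of longitude spans that × cos φ = 102575.1 m, so Δλ = 447.99 / 102575.1 × 3600 = 15.723″.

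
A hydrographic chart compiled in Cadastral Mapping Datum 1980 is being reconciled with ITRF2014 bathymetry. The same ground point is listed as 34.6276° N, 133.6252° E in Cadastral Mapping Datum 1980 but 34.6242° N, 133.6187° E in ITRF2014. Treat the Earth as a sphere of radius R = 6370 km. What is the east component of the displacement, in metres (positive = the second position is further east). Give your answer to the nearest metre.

ΔE = -595 m

Δφ = 34.6242° − 34.6276° = -0.0034°; Δλ = 133.6187° − 133.6252° = -0.0065°.
1° along a meridian = πR/180 = 111177 m.
ΔN = Δφ × 111177 = -378.0 m; ΔE = Δλ × 111177 × cos(34.6276°) = -0.0065 × 111177 × 0.822863 = -594.6 m.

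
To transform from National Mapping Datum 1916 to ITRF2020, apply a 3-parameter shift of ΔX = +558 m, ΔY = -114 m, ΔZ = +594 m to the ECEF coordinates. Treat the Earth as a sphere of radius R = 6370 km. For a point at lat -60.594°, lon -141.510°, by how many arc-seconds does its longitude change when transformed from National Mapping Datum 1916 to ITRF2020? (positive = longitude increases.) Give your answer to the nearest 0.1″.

Δλ = 28.8″

sin φ = -0.871162, cos φ = 0.490995, sin λ = -0.622378, cos λ = -0.782717.
East component: ΔE = −sin λ·ΔX + cos λ·ΔY = −(-0.622378)(558) + (-0.782717)(-114) = 436.52 m.
1° of latitude spans πR/180 = 111177 m; at latitude φ, 1° of longitude spans that × cos φ = 54587.6 m, so Δλ = 436.52 / 54587.6 × 3600 = 28.788″.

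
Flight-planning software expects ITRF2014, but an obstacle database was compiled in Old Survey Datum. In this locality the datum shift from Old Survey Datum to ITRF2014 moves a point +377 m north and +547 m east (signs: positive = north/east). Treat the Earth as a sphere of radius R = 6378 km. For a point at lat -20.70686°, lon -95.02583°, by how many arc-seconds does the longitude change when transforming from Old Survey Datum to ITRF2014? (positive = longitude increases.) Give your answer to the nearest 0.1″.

At latitude -20.70686°, cos φ = 0.935402.
One radian of longitude at latitude φ spans R cos φ, so Δλ = ΔE / (R cos φ) = 547.0 / (6378000 × 0.935402) = 9.1686e-05 rad = 18.912″.

Δλ = 18.9″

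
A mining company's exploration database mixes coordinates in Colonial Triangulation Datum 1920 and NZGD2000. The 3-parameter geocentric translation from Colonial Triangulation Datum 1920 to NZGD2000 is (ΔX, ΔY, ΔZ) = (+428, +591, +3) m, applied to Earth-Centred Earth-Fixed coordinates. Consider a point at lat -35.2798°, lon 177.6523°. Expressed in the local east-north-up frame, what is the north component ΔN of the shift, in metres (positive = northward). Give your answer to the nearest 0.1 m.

At φ = -35.2798°, λ = 177.6523°: sin φ = -0.577570, cos φ = 0.816341, sin λ = 0.040964, cos λ = -0.999161.
ΔN = −sin φ cos λ·ΔX − sin φ sin λ·ΔY + cos φ·ΔZ = −(-0.577570)(-0.999161)(428) − (-0.577570)(0.040964)(591) + (0.816341)(3) = -230.56 m.

ΔN = -230.6 m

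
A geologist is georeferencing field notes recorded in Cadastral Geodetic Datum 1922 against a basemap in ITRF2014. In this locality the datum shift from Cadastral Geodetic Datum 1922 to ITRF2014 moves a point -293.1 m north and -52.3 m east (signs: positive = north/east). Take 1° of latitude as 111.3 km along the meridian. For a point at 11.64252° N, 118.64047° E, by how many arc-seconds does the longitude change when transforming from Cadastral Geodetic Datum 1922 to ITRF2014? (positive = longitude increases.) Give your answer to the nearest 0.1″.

At latitude 11.64252°, cos φ = 0.979426.
1° of longitude at this latitude = 111.3 × cos φ = 109.01 km, so Δλ = -52.3 / 109010.1 = -0.0004798° = -1.727″.

Δλ = -1.7″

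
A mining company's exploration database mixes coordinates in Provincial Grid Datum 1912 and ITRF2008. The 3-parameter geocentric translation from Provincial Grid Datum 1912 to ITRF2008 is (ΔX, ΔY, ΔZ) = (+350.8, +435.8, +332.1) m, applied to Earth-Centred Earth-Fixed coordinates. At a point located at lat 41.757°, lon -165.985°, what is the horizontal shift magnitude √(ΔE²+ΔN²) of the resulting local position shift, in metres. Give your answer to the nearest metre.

641 m

At φ = 41.757°, λ = -165.985°: sin φ = 0.665973, cos φ = 0.745976, sin λ = -0.242176, cos λ = -0.970232.
ΔE = −sin λ·ΔX + cos λ·ΔY = −(-0.242176)·(350.8) + (-0.970232)·(435.8) = -337.87 m.
ΔN = −sin φ cos λ·ΔX − sin φ sin λ·ΔY + cos φ·ΔZ = −(0.665973)(-0.970232)(350.8) − (0.665973)(-0.242176)(435.8) + (0.745976)(332.1) = 544.69 m.
Horizontal magnitude = √(ΔE² + ΔN²) = √((-337.87)² + 544.69²) = 640.98 m.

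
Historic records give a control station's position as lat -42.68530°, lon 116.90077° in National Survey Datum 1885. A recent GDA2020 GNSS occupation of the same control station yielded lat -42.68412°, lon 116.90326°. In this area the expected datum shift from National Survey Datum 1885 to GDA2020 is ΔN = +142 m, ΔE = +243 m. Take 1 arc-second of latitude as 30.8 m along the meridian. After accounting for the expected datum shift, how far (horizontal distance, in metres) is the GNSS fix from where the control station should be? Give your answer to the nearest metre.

Observed coordinate differences: Δφ = +0.00118°, Δλ = +0.00249°.
Converting to metres (1° lat = 110880 m, cos φ = 0.735089): observed ΔN = 130.8 m, observed ΔE = 203.0 m.
Subtracting the expected shift leaves a residual of 130.8 − (142) = -11.2 m north and 203.0 − (243) = -40.0 m east.
Residual distance = √((-11.2)² + (-40.0)²) = 41.6 m.

42 m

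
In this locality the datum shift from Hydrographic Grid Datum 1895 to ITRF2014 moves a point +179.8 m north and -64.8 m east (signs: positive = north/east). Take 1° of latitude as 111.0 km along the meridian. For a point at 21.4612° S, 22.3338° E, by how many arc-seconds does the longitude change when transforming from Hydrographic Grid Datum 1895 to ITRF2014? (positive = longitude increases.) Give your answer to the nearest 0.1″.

At latitude -21.4612°, cos φ = 0.930666.
1° of longitude at this latitude = 111.0 × cos φ = 103.30 km, so Δλ = -64.8 / 103303.9 = -0.0006273° = -2.258″.

Δλ = -2.3″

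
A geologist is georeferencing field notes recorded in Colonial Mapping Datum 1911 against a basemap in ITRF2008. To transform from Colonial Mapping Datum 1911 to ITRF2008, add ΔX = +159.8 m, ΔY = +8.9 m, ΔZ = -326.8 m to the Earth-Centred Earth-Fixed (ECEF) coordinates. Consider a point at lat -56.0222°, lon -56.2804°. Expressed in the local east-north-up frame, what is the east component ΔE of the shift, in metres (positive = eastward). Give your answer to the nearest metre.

The local east axis at (φ, λ) is (−sin λ, cos λ, 0), so ΔE = −sin(-56.2804°)·159.8 + cos(-56.2804°)·8.9 = 137.86 m.

ΔE = 138 m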